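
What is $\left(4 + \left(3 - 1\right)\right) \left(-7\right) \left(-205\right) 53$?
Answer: $456330$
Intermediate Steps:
$\left(4 + \left(3 - 1\right)\right) \left(-7\right) \left(-205\right) 53 = \left(4 + 2\right) \left(-7\right) \left(-205\right) 53 = 6 \left(-7\right) \left(-205\right) 53 = \left(-42\right) \left(-205\right) 53 = 8610 \cdot 53 = 456330$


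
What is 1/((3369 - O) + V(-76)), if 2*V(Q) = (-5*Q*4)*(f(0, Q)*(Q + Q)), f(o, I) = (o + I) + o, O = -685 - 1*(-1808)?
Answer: 1/8781766 ≈ 1.1387e-7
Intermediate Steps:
O = 1123 (O = -685 + 1808 = 1123)
f(o, I) = I + 2*o (f(o, I) = (I + o) + o = I + 2*o)
V(Q) = -20*Q³ (V(Q) = ((-5*Q*4)*((Q + 2*0)*(Q + Q)))/2 = ((-20*Q)*((Q + 0)*(2*Q)))/2 = ((-20*Q)*(Q*(2*Q)))/2 = ((-20*Q)*(2*Q²))/2 = (-40*Q³)/2 = -20*Q³)
1/((3369 - O) + V(-76)) = 1/((3369 - 1*1123) - 20*(-76)³) = 1/((3369 - 1123) - 20*(-438976)) = 1/(2246 + 8779520) = 1/8781766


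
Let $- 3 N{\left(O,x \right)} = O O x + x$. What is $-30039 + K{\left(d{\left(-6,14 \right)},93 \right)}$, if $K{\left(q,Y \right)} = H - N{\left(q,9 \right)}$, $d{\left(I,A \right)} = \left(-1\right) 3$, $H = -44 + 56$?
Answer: $-29997$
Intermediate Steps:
$H = 12$
$d{\left(I,A \right)} = -3$
$N{\left(O,x \right)} = - \frac{x}{3} - \frac{x O^{2}}{3}$ ($N{\left(O,x \right)} = - \frac{O O x + x}{3} = - \frac{O^{2} x + x}{3} = - \frac{x O^{2} + x}{3} = - \frac{x + x O^{2}}{3} = - \frac{x}{3} - \frac{x O^{2}}{3}$)
$K{\left(q,Y \right)} = 15 + 3 q^{2}$ ($K{\left(q,Y \right)} = 12 - \left(- \frac{1}{3}\right) 9 \left(1 + q^{2}\right) = 12 - \left(-3 - 3 q^{2}\right) = 12 + \left(3 + 3 q^{2}\right) = 15 + 3 q^{2}$)
$-30039 + K{\left(d{\left(-6,14 \right)},93 \right)} = -30039 + \left(15 + 3 \left(-3\right)^{2}\right) = -30039 + \left(15 + 3 \cdot 9\right) = -30039 + \left(15 + 27\right) = -30039 + 42 = -29997$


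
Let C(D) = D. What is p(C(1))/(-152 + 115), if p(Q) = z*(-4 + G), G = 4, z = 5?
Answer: 0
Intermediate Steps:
p(Q) = 0 (p(Q) = 5*(-4 + 4) = 5*0 = 0)
p(C(1))/(-152 + 115) = 0/(-152 + 115) = 0/(-37) = -1/37*0 = 0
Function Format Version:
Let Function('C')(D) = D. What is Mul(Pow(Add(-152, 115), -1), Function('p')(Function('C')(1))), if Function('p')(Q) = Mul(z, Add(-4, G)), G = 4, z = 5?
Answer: 0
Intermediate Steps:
Function('p')(Q) = 0 (Function('p')(Q) = Mul(5, Add(-4, 4)) = Mul(5, 0) = 0)
Mul(Pow(Add(-152, 115), -1), Function('p')(Function('C')(1))) = Mul(Pow(Add(-152, 115), -1), 0) = Mul(Pow(-37, -1), 0) = Mul(Rational(-1, 37), 0) = 0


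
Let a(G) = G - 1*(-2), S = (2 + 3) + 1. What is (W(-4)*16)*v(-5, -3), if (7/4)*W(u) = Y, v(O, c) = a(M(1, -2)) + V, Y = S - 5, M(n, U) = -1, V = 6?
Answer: 64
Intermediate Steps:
S = 6 (S = 5 + 1 = 6)
a(G) = 2 + G (a(G) = G + 2 = 2 + G)
Y = 1 (Y = 6 - 5 = 1)
v(O, c) = 7 (v(O, c) = (2 - 1) + 6 = 1 + 6 = 7)
W(u) = 4/7 (W(u) = (4/7)*1 = 4/7)
(W(-4)*16)*v(-5, -3) = ((4/7)*16)*7 = (64/7)*7 = 64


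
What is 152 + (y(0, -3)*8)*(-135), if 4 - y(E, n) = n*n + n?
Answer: 2312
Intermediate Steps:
y(E, n) = 4 - n - n**2 (y(E, n) = 4 - (n*n + n) = 4 - (n**2 + n) = 4 - (n + n**2) = 4 + (-n - n**2) = 4 - n - n**2)
152 + (y(0, -3)*8)*(-135) = 152 + ((4 - 1*(-3) - 1*(-3)**2)*8)*(-135) = 152 + ((4 + 3 - 1*9)*8)*(-135) = 152 + ((4 + 3 - 9)*8)*(-135) = 152 - 2*8*(-135) = 152 - 16*(-135) = 152 + 2160 = 2312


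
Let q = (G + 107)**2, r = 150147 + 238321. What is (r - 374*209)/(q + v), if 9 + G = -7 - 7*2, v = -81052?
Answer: -34478/8347 ≈ -4.1306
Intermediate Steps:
r = 388468
G = -30 (G = -9 + (-7 - 7*2) = -9 + (-7 - 14) = -9 - 21 = -30)
q = 5929 (q = (-30 + 107)**2 = 77**2 = 5929)
(r - 374*209)/(q + v) = (388468 - 374*209)/(5929 - 81052) = (388468 - 78166)/(-75123) = 310302*(-1/75123) = -34478/8347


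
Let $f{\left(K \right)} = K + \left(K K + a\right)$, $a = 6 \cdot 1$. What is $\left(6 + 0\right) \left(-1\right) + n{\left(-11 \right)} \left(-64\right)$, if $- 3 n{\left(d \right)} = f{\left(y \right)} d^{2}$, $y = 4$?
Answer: $\frac{201326}{3} \approx 67109.0$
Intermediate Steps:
$a = 6$
$f{\left(K \right)} = 6 + K + K^{2}$ ($f{\left(K \right)} = K + \left(K K + 6\right) = K + \left(K^{2} + 6\right) = K + \left(6 + K^{2}\right) = 6 + K + K^{2}$)
$n{\left(d \right)} = - \frac{26 d^{2}}{3}$ ($n{\left(d \right)} = - \frac{\left(6 + 4 + 4^{2}\right) d^{2}}{3} = - \frac{\left(6 + 4 + 16\right) d^{2}}{3} = - \frac{26 d^{2}}{3}$)
$\left(6 + 0\right) \left(-1\right) + n{\left(-11 \right)} \left(-64\right) = \left(6 + 0\right) \left(-1\right) + - \frac{26 \left(-11\right)^{2}}{3} \left(-64\right) = 6 \left(-1\right) + \left(- \frac{26}{3}\right) 121 \left(-64\right) = -6 - - \frac{201344}{3} = -6 + \frac{201344}{3} = \frac{201326}{3}$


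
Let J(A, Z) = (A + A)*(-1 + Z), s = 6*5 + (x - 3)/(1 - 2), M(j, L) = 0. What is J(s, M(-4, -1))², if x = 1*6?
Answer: 2916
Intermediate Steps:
x = 6
s = 27 (s = 6*5 + (6 - 3)/(1 - 2) = 30 + 3/(-1) = 30 + 3*(-1) = 30 - 3 = 27)
J(A, Z) = 2*A*(-1 + Z) (J(A, Z) = (2*A)*(-1 + Z) = 2*A*(-1 + Z))
J(s, M(-4, -1))² = (2*27*(-1 + 0))² = (2*27*(-1))² = (-54)² = 2916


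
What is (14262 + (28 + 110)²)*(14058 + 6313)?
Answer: 678476526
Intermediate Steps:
(14262 + (28 + 110)²)*(14058 + 6313) = (14262 + 138²)*20371 = (14262 + 19044)*20371 = 33306*20371 = 678476526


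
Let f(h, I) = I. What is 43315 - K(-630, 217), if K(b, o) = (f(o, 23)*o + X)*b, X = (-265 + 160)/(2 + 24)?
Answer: 41406310/13 ≈ 3.1851e+6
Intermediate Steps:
X = -105/26 ≈ -4.0385
K(b, o) = b*(-105/26 + 23*o) (K(b, o) = (23*o - 105/26)*b = (-105/26 + 23*o)*b = b*(-105/26 + 23*o))
43315 - K(-630, 217) = 43315 - (-630)*(-105 + 598*217)/26 = 43315 - (-630)*(-105 + 129766)/26 = 43315 - (-630)*129661/26 = 43315 - 1*(-40843215/13) = 43315 + 40843215/13 = 41406310/13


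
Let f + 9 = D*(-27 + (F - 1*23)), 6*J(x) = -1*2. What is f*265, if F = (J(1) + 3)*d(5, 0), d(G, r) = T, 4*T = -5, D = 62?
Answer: -2635955/3 ≈ -8.7865e+5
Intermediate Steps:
J(x) = -⅓ (J(x) = (-1*2)/6 = (⅙)*(-2) = -⅓)
T = -5/4 (T = (¼)*(-5) = -5/4 ≈ -1.2500)
d(G, r) = -5/4
F = -10/3 (F = (-⅓ + 3)*(-5/4) = (8/3)*(-5/4) = -10/3 ≈ -3.3333)
f = -9947/3 (f = -9 + 62*(-27 + (-10/3 - 1*23)) = -9 + 62*(-27 + (-10/3 - 23)) = -9 + 62*(-27 - 79/3) = -9 + 62*(-160/3) = -9 - 9920/3 = -9947/3 ≈ -3315.7)
f*265 = -9947/3*265 = -2635955/3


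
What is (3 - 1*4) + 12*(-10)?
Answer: -121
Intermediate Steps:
(3 - 1*4) + 12*(-10) = (3 - 4) - 120 = -1 - 120 = -121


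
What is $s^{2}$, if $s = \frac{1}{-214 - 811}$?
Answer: $\frac{1}{1050625} \approx 9.5181 \cdot 10^{-7}$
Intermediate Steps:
$s = - \frac{1}{1025}$ ($s = \frac{1}{-1025} = - \frac{1}{1025} \approx -0.00097561$)
$s^{2} = \left(- \frac{1}{1025}\right)^{2} = \frac{1}{1050625}$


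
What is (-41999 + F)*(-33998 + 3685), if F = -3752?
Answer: 1386850063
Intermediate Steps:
(-41999 + F)*(-33998 + 3685) = (-41999 - 3752)*(-33998 + 3685) = -45751*(-30313) = 1386850063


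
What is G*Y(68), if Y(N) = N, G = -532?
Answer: -36176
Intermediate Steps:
G*Y(68) = -532*68 = -36176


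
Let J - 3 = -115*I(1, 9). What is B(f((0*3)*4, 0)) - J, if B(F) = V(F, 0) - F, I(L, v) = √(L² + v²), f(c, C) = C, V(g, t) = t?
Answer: -3 + 115*√82 ≈ 1038.4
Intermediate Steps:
J = 3 - 115*√82 (J = 3 - 115*√(1² + 9²) = 3 - 115*√(1 + 81) = 3 - 115*√82 ≈ -1038.4)
B(F) = -F (B(F) = 0 - F = -F)
B(f((0*3)*4, 0)) - J = -1*0 - (3 - 115*√82) = 0 + (-3 + 115*√82) = -3 + 115*√82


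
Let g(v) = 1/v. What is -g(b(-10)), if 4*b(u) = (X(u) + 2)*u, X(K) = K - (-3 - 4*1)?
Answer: -⅖ ≈ -0.40000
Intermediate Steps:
X(K) = 7 + K (X(K) = K - (-3 - 4) = K - 1*(-7) = K + 7 = 7 + K)
b(u) = u*(9 + u)/4 (b(u) = (((7 + u) + 2)*u)/4 = ((9 + u)*u)/4 = (u*(9 + u))/4 = u*(9 + u)/4)
g(v) = 1/v
-g(b(-10)) = -1/((¼)*(-10)*(9 - 10)) = -1/((¼)*(-10)*(-1)) = -1/5/2 = -1*⅖ = -⅖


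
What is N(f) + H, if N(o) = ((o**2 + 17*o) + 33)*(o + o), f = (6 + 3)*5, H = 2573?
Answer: 256643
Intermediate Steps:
f = 45 (f = 9*5 = 45)
N(o) = 2*o*(33 + o**2 + 17*o) (N(o) = (33 + o**2 + 17*o)*(2*o) = 2*o*(33 + o**2 + 17*o))
N(f) + H = 2*45*(33 + 45**2 + 17*45) + 2573 = 2*45*(33 + 2025 + 765) + 2573 = 2*45*2823 + 2573 = 254070 + 2573 = 256643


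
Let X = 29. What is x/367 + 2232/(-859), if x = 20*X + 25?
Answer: -299449/315253 ≈ -0.94987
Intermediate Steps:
x = 605 (x = 20*29 + 25 = 580 + 25 = 605)
x/367 + 2232/(-859) = 605/367 + 2232/(-859) = 605*(1/367) + 2232*(-1/859) = 605/367 - 2232/859 = -299449/315253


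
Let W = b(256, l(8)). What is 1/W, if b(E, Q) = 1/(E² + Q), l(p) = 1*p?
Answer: 65544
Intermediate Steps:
l(p) = p
b(E, Q) = 1/(Q + E²)
W = 1/65544 (W = 1/(8 + 256²) = 1/(8 + 65536) = 1/65544 ≈ 1.5257e-5)
1/W = 1/(1/65544) = 65544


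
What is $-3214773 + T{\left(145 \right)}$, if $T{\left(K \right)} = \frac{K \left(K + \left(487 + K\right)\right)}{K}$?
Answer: $-3213996$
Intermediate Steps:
$T{\left(K \right)} = 487 + 2 K$ ($T{\left(K \right)} = \frac{K \left(487 + 2 K\right)}{K} = 487 + 2 K$)
$-3214773 + T{\left(145 \right)} = -3214773 + \left(487 + 2 \cdot 145\right) = -3214773 + \left(487 + 290\right) = -3214773 + 777 = -3213996$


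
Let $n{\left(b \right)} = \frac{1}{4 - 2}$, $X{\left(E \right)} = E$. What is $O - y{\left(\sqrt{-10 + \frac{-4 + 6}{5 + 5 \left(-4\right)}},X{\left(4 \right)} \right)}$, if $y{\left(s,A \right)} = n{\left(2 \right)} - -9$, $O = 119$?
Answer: $\frac{219}{2} \approx 109.5$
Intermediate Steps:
$n{\left(b \right)} = \frac{1}{2}$
$y{\left(s,A \right)} = \frac{19}{2}$ ($y{\left(s,A \right)} = \frac{1}{2} - -9 = \frac{1}{2} + 9 = \frac{19}{2}$)
$O - y{\left(\sqrt{-10 + \frac{-4 + 6}{5 + 5 \left(-4\right)}},X{\left(4 \right)} \right)} = 119 - \frac{19}{2} = \frac{219}{2}$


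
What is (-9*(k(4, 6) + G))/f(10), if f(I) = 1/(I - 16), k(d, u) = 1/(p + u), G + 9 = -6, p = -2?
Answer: -1593/2 ≈ -796.50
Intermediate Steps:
G = -15 (G = -9 - 6 = -15)
k(d, u) = 1/(-2 + u)
f(I) = 1/(-16 + I)
(-9*(k(4, 6) + G))/f(10) = (-9*(1/(-2 + 6) - 15))/(1/(-16 + 10)) = (-9*(1/4 - 15))/(1/(-6)) = (-9*(1/4 - 15))/(-1/6) = -9*(-59/4)*(-6) = (531/4)*(-6) = -1593/2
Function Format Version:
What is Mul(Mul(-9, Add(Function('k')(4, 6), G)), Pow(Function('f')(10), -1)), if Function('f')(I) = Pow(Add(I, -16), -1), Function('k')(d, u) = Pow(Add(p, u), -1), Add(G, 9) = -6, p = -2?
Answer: Rational(-1593, 2) ≈ -796.50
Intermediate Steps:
G = -15 (G = Add(-9, -6) = -15)
Function('k')(d, u) = Pow(Add(-2, u), -1)
Function('f')(I) = Pow(Add(-16, I), -1)
Mul(Mul(-9, Add(Function('k')(4, 6), G)), Pow(Function('f')(10), -1)) = Mul(Mul(-9, Add(Pow(Add(-2, 6), -1), -15)), Pow(Pow(Add(-16, 10), -1), -1)) = Mul(Mul(-9, Add(Pow(4, -1), -15)), Pow(Pow(-6, -1), -1)) = Mul(Mul(-9, Add(Rational(1, 4), -15)), Pow(Rational(-1, 6), -1)) = Mul(Mul(-9, Rational(-59, 4)), -6) = Mul(Rational(531, 4), -6) = Rational(-1593, 2)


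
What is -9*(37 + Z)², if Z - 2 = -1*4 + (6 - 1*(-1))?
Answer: -15876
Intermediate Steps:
Z = 5 (Z = 2 + (-1*4 + (6 - 1*(-1))) = 2 + (-4 + (6 + 1)) = 2 + (-4 + 7) = 2 + 3 = 5)
-9*(37 + Z)² = -9*(37 + 5)² = -9*42² = -9*1764 = -15876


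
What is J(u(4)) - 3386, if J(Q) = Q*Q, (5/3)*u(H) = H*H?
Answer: -82346/25 ≈ -3293.8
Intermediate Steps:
u(H) = 3*H**2/5 (u(H) = 3*(H*H)/5 = 3*H**2/5)
J(Q) = Q**2
J(u(4)) - 3386 = ((3/5)*4**2)**2 - 3386 = ((3/5)*16)**2 - 3386 = (48/5)**2 - 3386 = 2304/25 - 3386 = -82346/25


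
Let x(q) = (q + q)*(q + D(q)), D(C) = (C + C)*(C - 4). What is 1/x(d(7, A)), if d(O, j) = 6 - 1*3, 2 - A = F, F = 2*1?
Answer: -1/18 ≈ -0.055556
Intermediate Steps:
F = 2
A = 0 (A = 2 - 1*2 = 2 - 2 = 0)
d(O, j) = 3 (d(O, j) = 6 - 3 = 3)
D(C) = 2*C*(-4 + C) (D(C) = (2*C)*(-4 + C) = 2*C*(-4 + C))
x(q) = 2*q*(q + 2*q*(-4 + q)) (x(q) = (q + q)*(q + 2*q*(-4 + q)) = (2*q)*(q + 2*q*(-4 + q)) = 2*q*(q + 2*q*(-4 + q)))
1/x(d(7, A)) = 1/(3²*(-14 + 4*3)) = 1/(9*(-14 + 12)) = 1/(9*(-2)) = 1/(-18) = -1/18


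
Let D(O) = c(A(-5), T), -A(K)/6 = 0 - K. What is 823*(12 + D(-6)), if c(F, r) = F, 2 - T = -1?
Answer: -14814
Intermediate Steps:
A(K) = 6*K (A(K) = -6*(0 - K) = -(-6)*K = 6*K)
T = 3 (T = 2 - 1*(-1) = 2 + 1 = 3)
D(O) = -30 (D(O) = 6*(-5) = -30)
823*(12 + D(-6)) = 823*(12 - 30) = 823*(-18) = -14814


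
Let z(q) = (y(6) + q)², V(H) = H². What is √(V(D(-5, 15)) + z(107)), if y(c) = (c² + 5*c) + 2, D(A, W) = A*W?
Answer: 25*√58 ≈ 190.39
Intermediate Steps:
y(c) = 2 + c² + 5*c
z(q) = (68 + q)² (z(q) = ((2 + 6² + 5*6) + q)² = ((2 + 36 + 30) + q)² = (68 + q)²)
√(V(D(-5, 15)) + z(107)) = √((-5*15)² + (68 + 107)²) = √((-75)² + 175²) = √(5625 + 30625) = √36250 = 25*√58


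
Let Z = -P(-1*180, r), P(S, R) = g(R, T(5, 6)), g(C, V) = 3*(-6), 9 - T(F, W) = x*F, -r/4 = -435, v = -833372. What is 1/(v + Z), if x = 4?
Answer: -1/833354 ≈ -1.2000e-6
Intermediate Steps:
r = 1740 (r = -4*(-435) = 1740)
T(F, W) = 9 - 4*F
g(C, V) = -18
P(S, R) = -18
Z = 18 (Z = -1*(-18) = 18)
1/(v + Z) = 1/(-833372 + 18) = 1/(-833354) = -1/833354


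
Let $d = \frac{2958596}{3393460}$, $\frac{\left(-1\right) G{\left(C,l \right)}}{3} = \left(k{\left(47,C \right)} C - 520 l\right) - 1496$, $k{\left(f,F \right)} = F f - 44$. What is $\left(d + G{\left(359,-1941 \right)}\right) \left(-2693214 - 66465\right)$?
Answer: $\frac{49512728432014592004}{848365} \approx 5.8362 \cdot 10^{13}$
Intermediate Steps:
$k{\left(f,F \right)} = -44 + F f$
$G{\left(C,l \right)} = 4488 + 1560 l - 3 C \left(-44 + 47 C\right)$ ($G{\left(C,l \right)} = - 3 \left(\left(\left(-44 + C 47\right) C - 520 l\right) - 1496\right) = - 3 \left(\left(\left(-44 + 47 C\right) C - 520 l\right) - 1496\right) = - 3 \left(\left(C \left(-44 + 47 C\right) - 520 l\right) - 1496\right) = - 3 \left(\left(- 520 l + C \left(-44 + 47 C\right)\right) - 1496\right) = - 3 \left(-1496 - 520 l + C \left(-44 + 47 C\right)\right) = 4488 + 1560 l - 3 C \left(-44 + 47 C\right)$)
$d = \frac{739649}{848365}$ ($d = 2958596 \cdot \frac{1}{3393460} = \frac{739649}{848365} \approx 0.87185$)
$\left(d + G{\left(359,-1941 \right)}\right) \left(-2693214 - 66465\right) = \left(\frac{739649}{848365} + \left(4488 + 1560 \left(-1941\right) - 1077 \left(-44 + 47 \cdot 359\right)\right)\right) \left(-2693214 - 66465\right) = \left(\frac{739649}{848365} - \left(3023472 + 1077 \left(-44 + 16873\right)\right)\right) \left(-2759679\right) = \left(\frac{739649}{848365} - \left(3023472 + 18124833\right)\right) \left(-2759679\right) = \left(\frac{739649}{848365} - 21148305\right) \left(-2759679\right) = \left(- \frac{17941481031676}{848365}\right) \left(-2759679\right) = \frac{49512728432014592004}{848365}$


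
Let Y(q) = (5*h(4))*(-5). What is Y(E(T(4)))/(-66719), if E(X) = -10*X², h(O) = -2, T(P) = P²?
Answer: -50/66719 ≈ -0.00074941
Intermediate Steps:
Y(q) = 50 (Y(q) = (5*(-2))*(-5) = -10*(-5) = 50)
Y(E(T(4)))/(-66719) = 50/(-66719) = 50*(-1/66719) = -50/66719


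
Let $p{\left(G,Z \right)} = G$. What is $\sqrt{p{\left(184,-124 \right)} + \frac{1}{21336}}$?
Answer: $\frac{5 \sqrt{837614022}}{10668} \approx 13.565$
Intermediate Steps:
$\sqrt{p{\left(184,-124 \right)} + \frac{1}{21336}} = \sqrt{184 + \frac{1}{21336}} = \sqrt{\frac{3925825}{21336}} = \frac{5 \sqrt{837614022}}{10668}$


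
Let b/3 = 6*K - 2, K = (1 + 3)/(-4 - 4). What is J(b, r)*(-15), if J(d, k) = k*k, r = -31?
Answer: -14415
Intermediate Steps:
K = -½ (K = 4/(-8) = 4*(-⅛) = -½ ≈ -0.50000)
b = -15 (b = 3*(6*(-½) - 2) = 3*(-3 - 2) = 3*(-5) = -15)
J(d, k) = k²
J(b, r)*(-15) = (-31)²*(-15) = 961*(-15) = -14415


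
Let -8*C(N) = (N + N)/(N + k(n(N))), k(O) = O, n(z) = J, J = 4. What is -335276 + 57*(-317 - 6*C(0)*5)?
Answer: -353345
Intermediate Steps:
n(z) = 4
C(N) = -N/(4*(4 + N)) (C(N) = -(N + N)/(8*(N + 4)) = -2*N/(8*(4 + N)) = -N/(4*(4 + N)))
-335276 + 57*(-317 - 6*C(0)*5) = -335276 + 57*(-317 - (-6)*0/(16 + 4*0)*5) = -335276 + 57*(-317 - (-6)*0/(16 + 0)*5) = -335276 + 57*(-317 - (-6)*0/16*5) = -335276 + 57*(-317 - 6*0*5) = -335276 + 57*(-317 + 0*5) = -335276 + 57*(-317 + 0) = -335276 + 57*(-317) = -335276 - 18069 = -353345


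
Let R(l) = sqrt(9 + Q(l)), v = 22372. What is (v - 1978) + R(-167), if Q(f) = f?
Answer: 20394 + I*sqrt(158) ≈ 20394.0 + 12.57*I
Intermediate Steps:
R(l) = sqrt(9 + l)
(v - 1978) + R(-167) = (22372 - 1978) + sqrt(9 - 167) = 20394 + sqrt(-158) = 20394 + I*sqrt(158)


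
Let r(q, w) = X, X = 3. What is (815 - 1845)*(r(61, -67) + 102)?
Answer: -108150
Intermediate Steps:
r(q, w) = 3
(815 - 1845)*(r(61, -67) + 102) = (815 - 1845)*(3 + 102) = -1030*105 = -108150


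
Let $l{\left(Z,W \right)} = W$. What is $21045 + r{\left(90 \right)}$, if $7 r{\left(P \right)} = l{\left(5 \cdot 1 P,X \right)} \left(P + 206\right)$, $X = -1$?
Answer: $\frac{147019}{7} \approx 21003.0$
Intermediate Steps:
$r{\left(P \right)} = - \frac{206}{7} - \frac{P}{7}$ ($r{\left(P \right)} = \frac{\left(-1\right) \left(P + 206\right)}{7} = \frac{\left(-1\right) \left(206 + P\right)}{7} = \frac{-206 - P}{7} = - \frac{206}{7} - \frac{P}{7}$)
$21045 + r{\left(90 \right)} = 21045 - \frac{296}{7} = \frac{147019}{7}$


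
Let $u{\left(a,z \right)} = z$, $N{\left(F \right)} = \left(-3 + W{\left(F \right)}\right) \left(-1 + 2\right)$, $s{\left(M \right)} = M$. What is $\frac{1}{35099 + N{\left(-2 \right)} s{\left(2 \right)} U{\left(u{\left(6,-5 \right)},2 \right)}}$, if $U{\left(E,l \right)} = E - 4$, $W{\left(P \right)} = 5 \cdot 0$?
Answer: $\frac{1}{35153} \approx 2.8447 \cdot 10^{-5}$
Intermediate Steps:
$W{\left(P \right)} = 0$
$N{\left(F \right)} = -3$ ($N{\left(F \right)} = \left(-3 + 0\right) \left(-1 + 2\right) = \left(-3\right) 1 = -3$)
$U{\left(E,l \right)} = -4 + E$
$\frac{1}{35099 + N{\left(-2 \right)} s{\left(2 \right)} U{\left(u{\left(6,-5 \right)},2 \right)}} = \frac{1}{35099 + \left(-3\right) 2 \left(-4 - 5\right)} = \frac{1}{35099 - -54} = \frac{1}{35099 + 54} = \frac{1}{35153}$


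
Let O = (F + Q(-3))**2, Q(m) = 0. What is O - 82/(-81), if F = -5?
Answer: 2107/81 ≈ 26.012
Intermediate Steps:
O = 25 (O = (-5 + 0)**2 = (-5)**2 = 25)
O - 82/(-81) = 25 - 82/(-81) = 25 - 1/81*(-82) = 25 + 82/81 = 2107/81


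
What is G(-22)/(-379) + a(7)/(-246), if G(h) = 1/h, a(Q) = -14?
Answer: 58489/1025574 ≈ 0.057030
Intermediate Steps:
G(-22)/(-379) + a(7)/(-246) = 1/(-22*(-379)) - 14/(-246) = -1/22*(-1/379) - 14*(-1/246) = 1/8338 + 7/123 = 58489/1025574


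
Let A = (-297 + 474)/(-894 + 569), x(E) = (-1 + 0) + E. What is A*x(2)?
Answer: -177/325 ≈ -0.54462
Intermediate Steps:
x(E) = -1 + E
A = -177/325 (A = 177/(-325) = 177*(-1/325) = -177/325 ≈ -0.54462)
A*x(2) = -177*(-1 + 2)/325 = -177/325*1 = -177/325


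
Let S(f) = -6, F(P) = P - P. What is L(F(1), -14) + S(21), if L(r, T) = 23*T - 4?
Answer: -332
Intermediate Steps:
F(P) = 0
L(r, T) = -4 + 23*T
L(F(1), -14) + S(21) = (-4 + 23*(-14)) - 6 = (-4 - 322) - 6 = -326 - 6 = -332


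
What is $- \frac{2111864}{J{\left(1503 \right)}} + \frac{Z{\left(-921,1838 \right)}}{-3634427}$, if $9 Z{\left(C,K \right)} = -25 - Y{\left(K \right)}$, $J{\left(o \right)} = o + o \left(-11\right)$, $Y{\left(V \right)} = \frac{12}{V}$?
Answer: $\frac{1175617820235017}{8366796224565} \approx 140.51$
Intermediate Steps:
$J{\left(o \right)} = - 10 o$ ($J{\left(o \right)} = o - 11 o = - 10 o$)
$Z{\left(C,K \right)} = - \frac{25}{9} - \frac{4}{3 K}$ ($Z{\left(C,K \right)} = \frac{-25 - \frac{12}{K}}{9} = - \frac{25}{9} - \frac{4}{3 K}$)
$- \frac{2111864}{J{\left(1503 \right)}} + \frac{Z{\left(-921,1838 \right)}}{-3634427} = - \frac{2111864}{\left(-10\right) 1503} + \frac{\frac{1}{9} \cdot \frac{1}{1838} \left(-12 - 45950\right)}{-3634427} = - \frac{2111864}{-15030} + \frac{1}{9} \cdot \frac{1}{1838} \left(-12 - 45950\right) \left(- \frac{1}{3634427}\right) = \left(-2111864\right) \left(- \frac{1}{15030}\right) + \frac{1}{9} \cdot \frac{1}{1838} \left(-45962\right) \left(- \frac{1}{3634427}\right) = \frac{1055932}{7515} - - \frac{22981}{30060345717} = \frac{1055932}{7515} + \frac{22981}{30060345717} = \frac{1175617820235017}{8366796224565}$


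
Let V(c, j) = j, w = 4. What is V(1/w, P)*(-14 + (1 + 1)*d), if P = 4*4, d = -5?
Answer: -384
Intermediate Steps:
P = 16
V(1/w, P)*(-14 + (1 + 1)*d) = 16*(-14 + (1 + 1)*(-5)) = 16*(-14 + 2*(-5)) = 16*(-14 - 10) = 16*(-24) = -384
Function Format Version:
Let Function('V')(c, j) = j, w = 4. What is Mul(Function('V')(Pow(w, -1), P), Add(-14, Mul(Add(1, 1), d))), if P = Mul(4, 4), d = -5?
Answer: -384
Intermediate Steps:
P = 16
Mul(Function('V')(Pow(w, -1), P), Add(-14, Mul(Add(1, 1), d))) = Mul(16, Add(-14, Mul(Add(1, 1), -5))) = Mul(16, Add(-14, Mul(2, -5))) = Mul(16, Add(-14, -10)) = Mul(16, -24) = -384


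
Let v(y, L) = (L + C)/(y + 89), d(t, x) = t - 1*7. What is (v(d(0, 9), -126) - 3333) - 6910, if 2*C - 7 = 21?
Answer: -420019/41 ≈ -10244.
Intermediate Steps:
d(t, x) = -7 + t (d(t, x) = t - 7 = -7 + t)
C = 14 (C = 7/2 + (½)*21 = 7/2 + 21/2 = 14)
v(y, L) = (14 + L)/(89 + y) (v(y, L) = (L + 14)/(y + 89) = (14 + L)/(89 + y))
(v(d(0, 9), -126) - 3333) - 6910 = ((14 - 126)/(89 + (-7 + 0)) - 3333) - 6910 = (-112/(89 - 7) - 3333) - 6910 = (-112/82 - 3333) - 6910 = ((1/82)*(-112) - 3333) - 6910 = (-56/41 - 3333) - 6910 = -136709/41 - 6910 = -420019/41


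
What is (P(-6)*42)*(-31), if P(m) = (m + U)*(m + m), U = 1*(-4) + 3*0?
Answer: -156240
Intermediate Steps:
U = -4 (U = -4 + 0 = -4)
P(m) = 2*m*(-4 + m) (P(m) = (m - 4)*(m + m) = (-4 + m)*(2*m) = 2*m*(-4 + m))
(P(-6)*42)*(-31) = ((2*(-6)*(-4 - 6))*42)*(-31) = ((2*(-6)*(-10))*42)*(-31) = (120*42)*(-31) = 5040*(-31) = -156240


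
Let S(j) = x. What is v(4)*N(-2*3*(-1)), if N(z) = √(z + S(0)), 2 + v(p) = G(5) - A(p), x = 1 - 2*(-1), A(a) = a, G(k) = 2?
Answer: -12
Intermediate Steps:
x = 3 (x = 1 + 2 = 3)
S(j) = 3
v(p) = -p (v(p) = -2 + (2 - p) = -p)
N(z) = √(3 + z) (N(z) = √(z + 3) = √(3 + z))
v(4)*N(-2*3*(-1)) = (-1*4)*√(3 - 2*3*(-1)) = -4*√(3 - 6*(-1)) = -4*√(3 + 6) = -4*√9 = -4*3 = -12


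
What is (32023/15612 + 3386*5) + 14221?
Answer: 486361435/15612 ≈ 31153.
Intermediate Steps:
(32023/15612 + 3386*5) + 14221 = (32023*(1/15612) + 16930) + 14221 = (32023/15612 + 16930) + 14221 = 264343183/15612 + 14221 = 486361435/15612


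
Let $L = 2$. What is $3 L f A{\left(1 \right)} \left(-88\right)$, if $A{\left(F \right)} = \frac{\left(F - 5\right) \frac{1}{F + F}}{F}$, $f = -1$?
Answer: $-1056$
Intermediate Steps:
$A{\left(F \right)} = \frac{-5 + F}{2 F^{2}}$ ($A{\left(F \right)} = \frac{\left(-5 + F\right) \frac{1}{2 F}}{F} = \frac{\frac{1}{2} \frac{1}{F} \left(-5 + F\right)}{F} = \frac{-5 + F}{2 F^{2}}$)
$3 L f A{\left(1 \right)} \left(-88\right) = 3 \cdot 2 \left(-1\right) \frac{-5 + 1}{2 \cdot 1} \left(-88\right) = 6 \left(-1\right) \frac{1}{2} \cdot 1 \left(-4\right) \left(-88\right) = \left(-6\right) \left(-2\right) \left(-88\right) = 12 \left(-88\right) = -1056$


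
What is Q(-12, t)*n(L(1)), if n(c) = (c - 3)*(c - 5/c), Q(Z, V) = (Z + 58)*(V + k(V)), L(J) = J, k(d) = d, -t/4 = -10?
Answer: 29440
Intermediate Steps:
t = 40 (t = -4*(-10) = 40)
Q(Z, V) = 2*V*(58 + Z) (Q(Z, V) = (Z + 58)*(V + V) = (58 + Z)*(2*V) = 2*V*(58 + Z))
n(c) = (-3 + c)*(c - 5/c)
Q(-12, t)*n(L(1)) = (2*40*(58 - 12))*(-5 + 1² - 3*1 + 15/1) = (2*40*46)*(-5 + 1 - 3 + 15*1) = 3680*(-5 + 1 - 3 + 15) = 3680*8 = 29440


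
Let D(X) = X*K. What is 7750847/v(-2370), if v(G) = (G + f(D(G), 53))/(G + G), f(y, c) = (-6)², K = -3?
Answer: 6123169130/389 ≈ 1.5741e+7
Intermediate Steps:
D(X) = -3*X (D(X) = X*(-3) = -3*X)
f(y, c) = 36
v(G) = (36 + G)/(2*G) (v(G) = (G + 36)/(G + G) = (36 + G)/((2*G)) = (36 + G)*(1/(2*G)) = (36 + G)/(2*G))
7750847/v(-2370) = 7750847/(((½)*(36 - 2370)/(-2370))) = 7750847/(((½)*(-1/2370)*(-2334))) = 7750847/(389/790) = 7750847*(790/389) = 6123169130/389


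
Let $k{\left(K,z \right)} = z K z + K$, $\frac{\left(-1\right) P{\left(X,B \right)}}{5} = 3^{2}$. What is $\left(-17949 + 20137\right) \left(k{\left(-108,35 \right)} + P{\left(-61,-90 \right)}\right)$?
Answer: $-289807164$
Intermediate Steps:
$P{\left(X,B \right)} = -45$ ($P{\left(X,B \right)} = - 5 \cdot 3^{2} = \left(-5\right) 9 = -45$)
$k{\left(K,z \right)} = K + K z^{2}$ ($k{\left(K,z \right)} = K z z + K = K z^{2} + K = K + K z^{2}$)
$\left(-17949 + 20137\right) \left(k{\left(-108,35 \right)} + P{\left(-61,-90 \right)}\right) = \left(-17949 + 20137\right) \left(- 108 \left(1 + 35^{2}\right) - 45\right) = 2188 \left(- 108 \left(1 + 1225\right) - 45\right) = 2188 \left(\left(-108\right) 1226 - 45\right) = 2188 \left(-132408 - 45\right) = 2188 \left(-132453\right) = -289807164$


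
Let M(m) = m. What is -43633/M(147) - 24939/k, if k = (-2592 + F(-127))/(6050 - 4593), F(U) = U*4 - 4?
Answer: 5205973249/456288 ≈ 11409.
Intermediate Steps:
F(U) = -4 + 4*U (F(U) = 4*U - 4 = -4 + 4*U)
k = -3104/1457 (k = (-2592 + (-4 + 4*(-127)))/(6050 - 4593) = (-2592 + (-4 - 508))/1457 = (-2592 - 512)*(1/1457) = -3104*1/1457 = -3104/1457 ≈ -2.1304)
-43633/M(147) - 24939/k = -43633/147 - 24939/(-3104/1457) = -43633*1/147 - 24939*(-1457/3104) = -43633/147 + 36336123/3104 = 5205973249/456288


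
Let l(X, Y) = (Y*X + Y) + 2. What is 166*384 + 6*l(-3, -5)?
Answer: 63816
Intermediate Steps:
l(X, Y) = 2 + Y + X*Y (l(X, Y) = (X*Y + Y) + 2 = (Y + X*Y) + 2 = 2 + Y + X*Y)
166*384 + 6*l(-3, -5) = 166*384 + 6*(2 - 5 - 3*(-5)) = 63744 + 6*(2 - 5 + 15) = 63744 + 6*12 = 63744 + 72 = 63816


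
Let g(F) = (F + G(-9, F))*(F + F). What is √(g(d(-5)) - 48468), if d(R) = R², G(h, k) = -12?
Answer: I*√47818 ≈ 218.67*I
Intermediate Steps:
g(F) = 2*F*(-12 + F) (g(F) = (F - 12)*(F + F) = (-12 + F)*(2*F) = 2*F*(-12 + F))
√(g(d(-5)) - 48468) = √(2*(-5)²*(-12 + (-5)²) - 48468) = √(2*25*(-12 + 25) - 48468) = √(2*25*13 - 48468) = √(650 - 48468) = √(-47818) = I*√47818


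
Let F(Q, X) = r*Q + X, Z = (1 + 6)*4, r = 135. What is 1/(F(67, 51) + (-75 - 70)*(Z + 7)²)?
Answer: -1/168529 ≈ -5.9337e-6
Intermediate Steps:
Z = 28 (Z = 7*4 = 28)
F(Q, X) = X + 135*Q (F(Q, X) = 135*Q + X = X + 135*Q)
1/(F(67, 51) + (-75 - 70)*(Z + 7)²) = 1/((51 + 135*67) + (-75 - 70)*(28 + 7)²) = 1/((51 + 9045) - 145*35²) = 1/(9096 - 145*1225) = 1/(9096 - 177625) = 1/(-168529) = -1/168529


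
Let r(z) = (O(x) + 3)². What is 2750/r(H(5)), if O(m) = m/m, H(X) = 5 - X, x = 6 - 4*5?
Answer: 1375/8 ≈ 171.88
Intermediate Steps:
x = -14 (x = 6 - 20 = -14)
O(m) = 1
r(z) = 16 (r(z) = (1 + 3)² = 4² = 16)
2750/r(H(5)) = 2750/16 = 2750*(1/16) = 1375/8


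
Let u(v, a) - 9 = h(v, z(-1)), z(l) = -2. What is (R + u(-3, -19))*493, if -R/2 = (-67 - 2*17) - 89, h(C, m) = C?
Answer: 190298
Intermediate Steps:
R = 380 (R = -2*((-67 - 2*17) - 89) = -2*((-67 - 34) - 89) = -2*(-101 - 89) = -2*(-190) = 380)
u(v, a) = 9 + v
(R + u(-3, -19))*493 = (380 + (9 - 3))*493 = (380 + 6)*493 = 386*493 = 190298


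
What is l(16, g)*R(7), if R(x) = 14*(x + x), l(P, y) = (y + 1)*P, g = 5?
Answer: 18816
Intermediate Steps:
l(P, y) = P*(1 + y) (l(P, y) = (1 + y)*P = P*(1 + y))
R(x) = 28*x (R(x) = 14*(2*x) = 28*x)
l(16, g)*R(7) = (16*(1 + 5))*(28*7) = (16*6)*196 = 96*196 = 18816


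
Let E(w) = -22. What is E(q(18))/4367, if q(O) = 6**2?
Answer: -2/397 ≈ -0.0050378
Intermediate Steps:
q(O) = 36
E(q(18))/4367 = -22/4367 = -22*1/4367 = -2/397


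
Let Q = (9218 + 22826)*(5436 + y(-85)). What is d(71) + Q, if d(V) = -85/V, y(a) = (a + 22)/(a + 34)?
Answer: 210296535247/1207 ≈ 1.7423e+8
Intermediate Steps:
y(a) = (22 + a)/(34 + a)
Q = 2961923052/17 (Q = (9218 + 22826)*(5436 + (22 - 85)/(34 - 85)) = 32044*(5436 - 63/(-51)) = 32044*(5436 - 1/51*(-63)) = 32044*(5436 + 21/17) = 32044*(92433/17) = 2961923052/17 ≈ 1.7423e+8)
d(71) + Q = -85/71 + 2961923052/17 = 210296535247/1207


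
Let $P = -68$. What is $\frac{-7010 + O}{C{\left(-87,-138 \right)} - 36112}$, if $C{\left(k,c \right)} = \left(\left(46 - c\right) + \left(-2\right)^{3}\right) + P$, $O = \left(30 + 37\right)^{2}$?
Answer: $\frac{2521}{36004} \approx 0.07002$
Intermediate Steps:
$O = 4489$ ($O = 67^{2} = 4489$)
$C{\left(k,c \right)} = -30 - c$ ($C{\left(k,c \right)} = \left(\left(46 - c\right) + \left(-2\right)^{3}\right) - 68 = \left(\left(46 - c\right) - 8\right) - 68 = \left(38 - c\right) - 68 = -30 - c$)
$\frac{-7010 + O}{C{\left(-87,-138 \right)} - 36112} = \frac{-7010 + 4489}{\left(-30 - -138\right) - 36112} = - \frac{2521}{\left(-30 + 138\right) - 36112} = - \frac{2521}{108 - 36112} = - \frac{2521}{-36004} = \left(-2521\right) \left(- \frac{1}{36004}\right) = \frac{2521}{36004}$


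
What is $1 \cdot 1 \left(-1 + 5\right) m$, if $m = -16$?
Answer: $-64$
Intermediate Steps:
$1 \cdot 1 \left(-1 + 5\right) m = 1 \cdot 1 \left(-1 + 5\right) \left(-16\right) = 1 \cdot 1 \cdot 4 \left(-16\right) = 1 \cdot 4 \left(-16\right) = 4 \left(-16\right) = -64$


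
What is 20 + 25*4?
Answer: 120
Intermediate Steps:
20 + 25*4 = 20 + 100 = 120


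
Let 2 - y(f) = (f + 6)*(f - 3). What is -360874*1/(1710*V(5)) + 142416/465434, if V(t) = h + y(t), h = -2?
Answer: 43330179809/4377406770 ≈ 9.8986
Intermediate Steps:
y(f) = 2 - (-3 + f)*(6 + f) (y(f) = 2 - (f + 6)*(f - 3) = 2 - (6 + f)*(-3 + f) = 2 - (-3 + f)*(6 + f))
V(t) = 18 - t² - 3*t (V(t) = -2 + (20 - t² - 3*t) = 18 - t² - 3*t)
-360874*1/(1710*V(5)) + 142416/465434 = -360874*1/(1710*(18 - 1*5² - 3*5)) + 142416/465434 = -360874*1/(1710*(18 - 1*25 - 15)) + 142416*(1/465434) = -360874*1/(1710*(18 - 25 - 15)) + 71208/232717 = -360874/(-30*(-22)*(-57)) + 71208/232717 = -360874/(660*(-57)) + 71208/232717 = -360874/(-37620) + 71208/232717 = -360874*(-1/37620) + 71208/232717 = 180437/18810 + 71208/232717 = 43330179809/4377406770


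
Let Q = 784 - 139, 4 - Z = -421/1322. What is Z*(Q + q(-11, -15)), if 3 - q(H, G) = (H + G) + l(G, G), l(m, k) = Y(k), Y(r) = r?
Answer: 3933501/1322 ≈ 2975.4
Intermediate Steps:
l(m, k) = k
q(H, G) = 3 - H - 2*G (q(H, G) = 3 - ((H + G) + G) = 3 - ((G + H) + G) = 3 - (H + 2*G) = 3 + (-H - 2*G) = 3 - H - 2*G)
Z = 5709/1322 (Z = 4 - (-421)/1322 = 4 - 1*(-421/1322) = 4 + 421/1322 = 5709/1322 ≈ 4.3185)
Q = 645
Z*(Q + q(-11, -15)) = 5709*(645 + (3 - 1*(-11) - 2*(-15)))/1322 = 5709*(645 + (3 + 11 + 30))/1322 = 5709*(645 + 44)/1322 = (5709/1322)*689 = 3933501/1322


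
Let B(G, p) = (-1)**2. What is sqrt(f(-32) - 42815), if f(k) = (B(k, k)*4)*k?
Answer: I*sqrt(42943) ≈ 207.23*I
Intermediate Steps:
B(G, p) = 1
f(k) = 4*k (f(k) = (1*4)*k = 4*k)
sqrt(f(-32) - 42815) = sqrt(4*(-32) - 42815) = sqrt(-128 - 42815) = sqrt(-42943) = I*sqrt(42943)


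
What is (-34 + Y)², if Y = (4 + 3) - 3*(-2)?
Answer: 441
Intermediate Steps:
Y = 13 (Y = 7 + 6 = 13)
(-34 + Y)² = (-34 + 13)² = (-21)² = 441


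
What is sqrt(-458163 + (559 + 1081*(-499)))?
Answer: I*sqrt(997023) ≈ 998.51*I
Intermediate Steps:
sqrt(-458163 + (559 + 1081*(-499))) = sqrt(-458163 + (559 - 539419)) = sqrt(-458163 - 538860) = sqrt(-997023) = I*sqrt(997023)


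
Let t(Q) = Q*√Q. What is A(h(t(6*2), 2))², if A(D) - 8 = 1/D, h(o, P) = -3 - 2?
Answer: 1521/25 ≈ 60.840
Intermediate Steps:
t(Q) = Q^(3/2)
h(o, P) = -5
A(D) = 8 + 1/D
A(h(t(6*2), 2))² = (8 + 1/(-5))² = (8 - ⅕)² = (39/5)² = 1521/25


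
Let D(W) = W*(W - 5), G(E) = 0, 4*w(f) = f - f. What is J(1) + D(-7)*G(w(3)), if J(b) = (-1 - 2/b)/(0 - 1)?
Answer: 3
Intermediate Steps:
J(b) = 1 + 2/b (J(b) = (-1 - 2/b)/(-1) = (-1 - 2/b)*(-1) = 1 + 2/b)
w(f) = 0 (w(f) = (f - f)/4 = (¼)*0 = 0)
D(W) = W*(-5 + W)
J(1) + D(-7)*G(w(3)) = (2 + 1)/1 - 7*(-5 - 7)*0 = 1*3 - 7*(-12)*0 = 3 + 84*0 = 3 + 0 = 3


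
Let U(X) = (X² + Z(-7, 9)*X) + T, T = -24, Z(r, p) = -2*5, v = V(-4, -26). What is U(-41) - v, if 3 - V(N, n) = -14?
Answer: 2050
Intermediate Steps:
V(N, n) = 17 (V(N, n) = 3 - 1*(-14) = 3 + 14 = 17)
v = 17
Z(r, p) = -10
U(X) = -24 + X² - 10*X (U(X) = (X² - 10*X) - 24 = -24 + X² - 10*X)
U(-41) - v = (-24 + (-41)² - 10*(-41)) - 1*17 = (-24 + 1681 + 410) - 17 = 2067 - 17 = 2050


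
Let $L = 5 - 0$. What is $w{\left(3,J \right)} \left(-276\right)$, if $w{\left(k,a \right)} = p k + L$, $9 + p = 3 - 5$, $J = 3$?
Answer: $7728$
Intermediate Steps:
$p = -11$ ($p = -9 + \left(3 - 5\right) = -9 - 2 = -11$)
$L = 5$ ($L = 5 + 0 = 5$)
$w{\left(k,a \right)} = 5 - 11 k$ ($w{\left(k,a \right)} = - 11 k + 5 = 5 - 11 k$)
$w{\left(3,J \right)} \left(-276\right) = \left(5 - 33\right) \left(-276\right) = \left(-28\right) \left(-276\right) = 7728$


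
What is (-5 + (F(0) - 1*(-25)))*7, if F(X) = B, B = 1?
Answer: 147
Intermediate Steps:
F(X) = 1
(-5 + (F(0) - 1*(-25)))*7 = (-5 + (1 - 1*(-25)))*7 = (-5 + (1 + 25))*7 = (-5 + 26)*7 = 21*7 = 147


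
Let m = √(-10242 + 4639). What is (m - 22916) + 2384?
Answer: -20532 + I*√5603 ≈ -20532.0 + 74.853*I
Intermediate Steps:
m = I*√5603 (m = √(-5603) = I*√5603 ≈ 74.853*I)
(m - 22916) + 2384 = (I*√5603 - 22916) + 2384 = (-22916 + I*√5603) + 2384 = -20532 + I*√5603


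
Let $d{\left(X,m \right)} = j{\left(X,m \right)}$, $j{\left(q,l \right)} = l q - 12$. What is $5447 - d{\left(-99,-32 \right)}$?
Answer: $2291$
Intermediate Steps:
$j{\left(q,l \right)} = -12 + l q$
$d{\left(X,m \right)} = -12 + X m$ ($d{\left(X,m \right)} = -12 + m X = -12 + X m$)
$5447 - d{\left(-99,-32 \right)} = 5447 - \left(-12 - -3168\right) = 5447 - \left(-12 + 3168\right) = 5447 - 3156 = 2291$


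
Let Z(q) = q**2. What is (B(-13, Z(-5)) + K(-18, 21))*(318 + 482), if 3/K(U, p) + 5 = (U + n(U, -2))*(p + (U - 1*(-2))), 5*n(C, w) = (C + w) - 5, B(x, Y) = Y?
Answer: 19980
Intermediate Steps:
n(C, w) = -1 + C/5 + w/5 (n(C, w) = ((C + w) - 5)/5 = (-5 + C + w)/5 = -1 + C/5 + w/5)
K(U, p) = 3/(-5 + (-7/5 + 6*U/5)*(2 + U + p)) (K(U, p) = 3/(-5 + (U + (-1 + U/5 + (1/5)*(-2)))*(p + (U - 1*(-2)))) = 3/(-5 + (U + (-1 + U/5 - 2/5))*(p + (U + 2))) = 3/(-5 + (U + (-7/5 + U/5))*(p + (2 + U))) = 3/(-5 + (-7/5 + 6*U/5)*(2 + U + p)))
(B(-13, Z(-5)) + K(-18, 21))*(318 + 482) = ((-5)**2 + 15/(-39 - 7*21 + 5*(-18) + 6*(-18)**2 + 6*(-18)*21))*(318 + 482) = (25 + 15/(-39 - 147 - 90 + 6*324 - 2268))*800 = (25 + 15/(-39 - 147 - 90 + 1944 - 2268))*800 = (25 + 15/(-600))*800 = (25 + 15*(-1/600))*800 = (25 - 1/40)*800 = (999/40)*800 = 19980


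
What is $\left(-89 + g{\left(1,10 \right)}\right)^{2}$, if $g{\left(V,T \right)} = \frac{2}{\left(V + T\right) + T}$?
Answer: $\frac{3485689}{441} \approx 7904.1$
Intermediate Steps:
$g{\left(V,T \right)} = \frac{2}{V + 2 T}$ ($g{\left(V,T \right)} = \frac{2}{\left(T + V\right) + T} = \frac{2}{V + 2 T}$)
$\left(-89 + g{\left(1,10 \right)}\right)^{2} = \left(-89 + \frac{2}{1 + 2 \cdot 10}\right)^{2} = \left(-89 + \frac{2}{1 + 20}\right)^{2} = \left(-89 + \frac{2}{21}\right)^{2} = \left(- \frac{1867}{21}\right)^{2} = \frac{3485689}{441}$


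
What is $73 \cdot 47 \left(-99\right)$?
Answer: $-339669$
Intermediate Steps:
$73 \cdot 47 \left(-99\right) = 3431 \left(-99\right) = -339669$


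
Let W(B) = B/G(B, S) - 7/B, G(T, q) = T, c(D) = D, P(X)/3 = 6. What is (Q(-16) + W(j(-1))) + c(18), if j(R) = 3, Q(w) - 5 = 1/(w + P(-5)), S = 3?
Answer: 133/6 ≈ 22.167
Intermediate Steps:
P(X) = 18 (P(X) = 3*6 = 18)
Q(w) = 5 + 1/(18 + w) (Q(w) = 5 + 1/(w + 18) = 5 + 1/(18 + w))
W(B) = 1 - 7/B (W(B) = B/B - 7/B = 1 - 7/B)
(Q(-16) + W(j(-1))) + c(18) = ((91 + 5*(-16))/(18 - 16) + (-7 + 3)/3) + 18 = ((91 - 80)/2 + (1/3)*(-4)) + 18 = ((1/2)*11 - 4/3) + 18 = (11/2 - 4/3) + 18 = 25/6 + 18 = 133/6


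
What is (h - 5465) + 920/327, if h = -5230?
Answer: -3496345/327 ≈ -10692.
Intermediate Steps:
(h - 5465) + 920/327 = (-5230 - 5465) + 920/327 = -10695 + 920*(1/327) = -10695 + 920/327 = -3496345/327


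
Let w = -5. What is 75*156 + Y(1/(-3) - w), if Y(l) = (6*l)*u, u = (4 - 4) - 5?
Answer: 11560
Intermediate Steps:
u = -5 (u = 0 - 5 = -5)
Y(l) = -30*l (Y(l) = (6*l)*(-5) = -30*l)
75*156 + Y(1/(-3) - w) = 75*156 - 30*(1/(-3) - 1*(-5)) = 11700 - 30*(1*(-⅓) + 5) = 11700 - 30*(-⅓ + 5) = 11700 - 30*14/3 = 11700 - 140 = 11560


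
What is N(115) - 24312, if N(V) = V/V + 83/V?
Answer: -2795682/115 ≈ -24310.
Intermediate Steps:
N(V) = 1 + 83/V
N(115) - 24312 = (83 + 115)/115 - 24312 = (1/115)*198 - 24312 = 198/115 - 24312 = -2795682/115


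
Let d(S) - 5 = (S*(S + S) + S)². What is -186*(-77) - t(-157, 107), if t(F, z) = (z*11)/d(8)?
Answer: 264970145/18501 ≈ 14322.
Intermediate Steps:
d(S) = 5 + (S + 2*S²)² (d(S) = 5 + (S*(S + S) + S)² = 5 + (S*(2*S) + S)² = 5 + (2*S² + S)² = 5 + (S + 2*S²)²)
t(F, z) = 11*z/18501 (t(F, z) = (z*11)/(5 + 8²*(1 + 2*8)²) = (11*z)/(5 + 64*(1 + 16)²) = (11*z)/(5 + 64*17²) = (11*z)/(5 + 64*289) = (11*z)/(5 + 18496) = (11*z)/18501 = (11*z)*(1/18501) = 11*z/18501)
-186*(-77) - t(-157, 107) = -186*(-77) - 11*107/18501 = 14322 - 1*1177/18501 = 14322 - 1177/18501 = 264970145/18501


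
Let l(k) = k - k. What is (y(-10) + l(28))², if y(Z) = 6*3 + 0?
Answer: 324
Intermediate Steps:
l(k) = 0
y(Z) = 18 (y(Z) = 18 + 0 = 18)
(y(-10) + l(28))² = (18 + 0)² = 18² = 324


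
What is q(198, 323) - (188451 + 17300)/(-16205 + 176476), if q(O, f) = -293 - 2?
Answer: -47485696/160271 ≈ -296.28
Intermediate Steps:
q(O, f) = -295
q(198, 323) - (188451 + 17300)/(-16205 + 176476) = -295 - (188451 + 17300)/(-16205 + 176476) = -295 - 205751/160271 = -47485696/160271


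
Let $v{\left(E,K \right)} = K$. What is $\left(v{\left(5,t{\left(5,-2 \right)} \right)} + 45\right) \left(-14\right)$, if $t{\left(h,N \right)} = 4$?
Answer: $-686$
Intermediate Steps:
$\left(v{\left(5,t{\left(5,-2 \right)} \right)} + 45\right) \left(-14\right) = \left(4 + 45\right) \left(-14\right) = 49 \left(-14\right) = -686$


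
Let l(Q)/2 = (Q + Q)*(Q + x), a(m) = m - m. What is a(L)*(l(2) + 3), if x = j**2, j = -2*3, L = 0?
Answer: 0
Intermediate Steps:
j = -6
a(m) = 0
x = 36 (x = (-6)**2 = 36)
l(Q) = 4*Q*(36 + Q) (l(Q) = 2*((Q + Q)*(Q + 36)) = 2*((2*Q)*(36 + Q)) = 2*(2*Q*(36 + Q)) = 4*Q*(36 + Q))
a(L)*(l(2) + 3) = 0*(4*2*(36 + 2) + 3) = 0*(4*2*38 + 3) = 0*(304 + 3) = 0*307 = 0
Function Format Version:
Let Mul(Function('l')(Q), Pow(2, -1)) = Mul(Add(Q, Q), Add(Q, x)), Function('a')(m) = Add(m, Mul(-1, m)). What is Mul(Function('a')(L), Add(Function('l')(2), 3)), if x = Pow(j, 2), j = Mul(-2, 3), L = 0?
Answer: 0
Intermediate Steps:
j = -6
Function('a')(m) = 0
x = 36 (x = Pow(-6, 2) = 36)
Function('l')(Q) = Mul(4, Q, Add(36, Q)) (Function('l')(Q) = Mul(2, Mul(Add(Q, Q), Add(Q, 36))) = Mul(2, Mul(Mul(2, Q), Add(36, Q))) = Mul(2, Mul(2, Q, Add(36, Q))) = Mul(4, Q, Add(36, Q)))
Mul(Function('a')(L), Add(Function('l')(2), 3)) = Mul(0, Add(Mul(4, 2, Add(36, 2)), 3)) = Mul(0, Add(Mul(4, 2, 38), 3)) = Mul(0, Add(304, 3)) = Mul(0, 307) = 0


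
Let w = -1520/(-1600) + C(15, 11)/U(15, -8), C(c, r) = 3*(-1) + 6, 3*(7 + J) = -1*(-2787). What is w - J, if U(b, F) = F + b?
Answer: -128887/140 ≈ -920.62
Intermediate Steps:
J = 922 (J = -7 + (-1*(-2787))/3 = -7 + (⅓)*2787 = -7 + 929 = 922)
C(c, r) = 3 (C(c, r) = -3 + 6 = 3)
w = 193/140 (w = -1520/(-1600) + 3/(-8 + 15) = -1520*(-1/1600) + 3/7 = 19/20 + 3*(⅐) = 19/20 + 3/7 = 193/140 ≈ 1.3786)
w - J = 193/140 - 1*922 = 193/140 - 922 = -128887/140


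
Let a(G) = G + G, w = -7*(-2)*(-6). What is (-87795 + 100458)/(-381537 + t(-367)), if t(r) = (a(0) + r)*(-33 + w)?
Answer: -1407/37622 ≈ -0.037398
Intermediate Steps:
w = -84 (w = 14*(-6) = -84)
a(G) = 2*G
t(r) = -117*r (t(r) = (2*0 + r)*(-33 - 84) = (0 + r)*(-117) = r*(-117) = -117*r)
(-87795 + 100458)/(-381537 + t(-367)) = (-87795 + 100458)/(-381537 - 117*(-367)) = 12663/(-381537 + 42939) = 12663/(-338598) = 12663*(-1/338598) = -1407/37622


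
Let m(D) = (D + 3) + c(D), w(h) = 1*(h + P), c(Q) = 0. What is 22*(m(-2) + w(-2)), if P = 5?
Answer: 88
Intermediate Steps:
w(h) = 5 + h (w(h) = 1*(h + 5) = 1*(5 + h) = 5 + h)
m(D) = 3 + D (m(D) = (D + 3) + 0 = (3 + D) + 0 = 3 + D)
22*(m(-2) + w(-2)) = 22*((3 - 2) + (5 - 2)) = 22*(1 + 3) = 22*4 = 88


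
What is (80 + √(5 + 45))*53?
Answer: 4240 + 265*√2 ≈ 4614.8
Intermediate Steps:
(80 + √(5 + 45))*53 = (80 + √50)*53 = (80 + 5*√2)*53 = 4240 + 265*√2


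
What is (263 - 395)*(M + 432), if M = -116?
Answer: -41712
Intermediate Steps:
(263 - 395)*(M + 432) = (263 - 395)*(-116 + 432) = -132*316 = -41712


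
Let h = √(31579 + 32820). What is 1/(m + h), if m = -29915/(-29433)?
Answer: -880488195/55788054682886 + 866301489*√64399/55788054682886 ≈ 0.0039249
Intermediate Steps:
h = √64399 ≈ 253.77
m = 29915/29433 (m = -29915*(-1/29433) = 29915/29433 ≈ 1.0164)
1/(m + h) = 1/(29915/29433 + √64399)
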